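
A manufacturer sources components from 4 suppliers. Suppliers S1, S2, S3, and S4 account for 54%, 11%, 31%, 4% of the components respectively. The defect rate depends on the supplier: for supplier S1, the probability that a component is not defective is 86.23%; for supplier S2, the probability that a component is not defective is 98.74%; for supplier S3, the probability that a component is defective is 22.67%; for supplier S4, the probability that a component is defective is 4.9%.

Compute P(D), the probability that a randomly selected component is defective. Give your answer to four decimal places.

P(D) ≈ 0.1480

P(D|S1) = 1 − 0.8623 = 0.1377.
P(D|S2) = 1 − 0.9874 = 0.0126.
By the law of total probability,
P(D) = P(D|S1)·P(S1) + P(D|S2)·P(S2) + P(D|S3)·P(S3) + P(D|S4)·P(S4)
      = 0.1377·0.54 + 0.0126·0.11 + 0.2267·0.31 + 0.049·0.04
      = 0.074358 + 0.001386 + 0.070277 + 0.00196 = 0.147981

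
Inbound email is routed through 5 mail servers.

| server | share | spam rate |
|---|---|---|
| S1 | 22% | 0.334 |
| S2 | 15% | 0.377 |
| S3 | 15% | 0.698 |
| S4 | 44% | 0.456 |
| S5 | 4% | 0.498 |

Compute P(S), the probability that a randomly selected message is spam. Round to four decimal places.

0.4553

P(S) = P(S|S1)·P(S1) + P(S|S2)·P(S2) + P(S|S3)·P(S3) + P(S|S4)·P(S4) + P(S|S5)·P(S5)
      = 0.334·0.22 + 0.377·0.15 + 0.698·0.15 + 0.456·0.44 + 0.498·0.04
      = 0.07348 + 0.05655 + 0.1047 + 0.20064 + 0.01992 = 0.45529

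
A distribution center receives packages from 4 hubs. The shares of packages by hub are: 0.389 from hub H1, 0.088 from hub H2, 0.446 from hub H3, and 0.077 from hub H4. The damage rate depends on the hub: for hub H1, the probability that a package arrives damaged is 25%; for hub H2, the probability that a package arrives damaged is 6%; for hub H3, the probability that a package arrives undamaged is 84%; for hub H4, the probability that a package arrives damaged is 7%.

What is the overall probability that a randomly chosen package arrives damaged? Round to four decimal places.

P(D|H3) = 1 − 0.84 = 0.16.
P(D) = P(D|H1)·P(H1) + P(D|H2)·P(H2) + P(D|H3)·P(H3) + P(D|H4)·P(H4)
      = 0.25·0.389 + 0.06·0.088 + 0.16·0.446 + 0.07·0.077
      = 0.09725 + 0.00528 + 0.07136 + 0.00539 = 0.17928

P(D) ≈ 0.1793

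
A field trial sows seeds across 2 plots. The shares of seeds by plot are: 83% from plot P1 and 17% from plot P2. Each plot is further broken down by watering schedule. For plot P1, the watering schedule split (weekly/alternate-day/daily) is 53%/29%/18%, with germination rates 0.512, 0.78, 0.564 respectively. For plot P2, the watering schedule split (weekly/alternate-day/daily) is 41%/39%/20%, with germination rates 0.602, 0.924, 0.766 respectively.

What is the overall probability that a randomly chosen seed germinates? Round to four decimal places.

P(G|P1) = 0.53·0.512 + 0.29·0.78 + 0.18·0.564 = 0.27136 + 0.2262 + 0.10152 = 0.59908
P(G|P2) = 0.41·0.602 + 0.39·0.924 + 0.2·0.766 = 0.24682 + 0.36036 + 0.1532 = 0.76038
Then overall,
P(G) = 0.83·0.59908 + 0.17·0.76038
      = 0.4972364 + 0.1292646 = 0.626501

P(G) ≈ 0.6265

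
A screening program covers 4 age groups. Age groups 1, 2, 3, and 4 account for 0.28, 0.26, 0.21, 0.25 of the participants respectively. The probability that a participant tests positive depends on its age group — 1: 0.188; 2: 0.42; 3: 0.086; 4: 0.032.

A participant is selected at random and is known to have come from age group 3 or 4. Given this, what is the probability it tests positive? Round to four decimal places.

0.0567

Let S = {3, 4}.
P(S) = 0.21 + 0.25 = 0.46.
P(T ∩ S) = 0.086·0.21 + 0.032·0.25 = 0.01806 + 0.008 = 0.02606.
P(T | S) = 0.02606 / 0.46 = 0.056652…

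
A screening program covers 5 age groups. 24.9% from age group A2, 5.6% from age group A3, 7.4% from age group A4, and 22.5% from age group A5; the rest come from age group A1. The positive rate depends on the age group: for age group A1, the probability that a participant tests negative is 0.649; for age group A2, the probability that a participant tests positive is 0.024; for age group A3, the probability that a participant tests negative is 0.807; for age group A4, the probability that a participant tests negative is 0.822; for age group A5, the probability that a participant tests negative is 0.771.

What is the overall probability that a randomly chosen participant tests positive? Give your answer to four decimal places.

P(A1) = 1 − (0.249 + 0.056 + 0.074 + 0.225) = 0.396.
P(T|A1) = 1 − 0.649 = 0.351.
P(T|A3) = 1 − 0.807 = 0.193.
P(T|A4) = 1 − 0.822 = 0.178.
P(T|A5) = 1 − 0.771 = 0.229.
By the law of total probability,
P(T) = P(T|A1)·P(A1) + P(T|A2)·P(A2) + P(T|A3)·P(A3) + P(T|A4)·P(A4) + P(T|A5)·P(A5)
      = 0.351·0.396 + 0.024·0.249 + 0.193·0.056 + 0.178·0.074 + 0.229·0.225
      = 0.138996 + 0.005976 + 0.010808 + 0.013172 + 0.051525 = 0.220477

0.2205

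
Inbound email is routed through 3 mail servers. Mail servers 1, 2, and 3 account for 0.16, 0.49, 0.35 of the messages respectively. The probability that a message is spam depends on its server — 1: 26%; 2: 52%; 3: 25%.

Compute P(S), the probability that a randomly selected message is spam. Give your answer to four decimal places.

P(S) = P(S|1)·P(1) + P(S|2)·P(2) + P(S|3)·P(3)
      = 0.26·0.16 + 0.52·0.49 + 0.25·0.35
      = 0.0416 + 0.2548 + 0.0875 = 0.3839

0.3839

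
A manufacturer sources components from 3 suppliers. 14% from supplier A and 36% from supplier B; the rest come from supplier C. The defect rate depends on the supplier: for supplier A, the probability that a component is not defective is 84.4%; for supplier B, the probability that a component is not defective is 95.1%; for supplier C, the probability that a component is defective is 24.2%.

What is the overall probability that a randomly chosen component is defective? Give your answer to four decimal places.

P(C) = 1 − (0.14 + 0.36) = 0.5.
P(D|A) = 1 − 0.844 = 0.156.
P(D|B) = 1 − 0.951 = 0.049.
By the law of total probability,
P(D) = P(D|A)·P(A) + P(D|B)·P(B) + P(D|C)·P(C)
      = 0.156·0.14 + 0.049·0.36 + 0.242·0.5
      = 0.02184 + 0.01764 + 0.121 = 0.16048

0.1605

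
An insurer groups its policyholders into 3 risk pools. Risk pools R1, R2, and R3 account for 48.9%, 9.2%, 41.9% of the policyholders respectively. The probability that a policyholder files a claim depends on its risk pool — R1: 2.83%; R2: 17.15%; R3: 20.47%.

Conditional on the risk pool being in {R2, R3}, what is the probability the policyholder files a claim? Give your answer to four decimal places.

0.1987

Let S = {R2, R3}.
P(S) = 0.092 + 0.419 = 0.511.
P(C ∩ S) = 0.1715·0.092 + 0.2047·0.419 = 0.015778 + 0.0857693 = 0.1015473.
P(C | S) = 0.1015473 / 0.511 = 0.198723…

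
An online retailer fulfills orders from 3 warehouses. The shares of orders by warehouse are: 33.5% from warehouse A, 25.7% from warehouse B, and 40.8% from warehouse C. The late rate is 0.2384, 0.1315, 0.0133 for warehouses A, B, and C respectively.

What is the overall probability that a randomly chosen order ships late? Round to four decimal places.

Summing over the partition,
P(L) = P(L|A)·P(A) + P(L|B)·P(B) + P(L|C)·P(C)
      = 0.2384·0.335 + 0.1315·0.257 + 0.0133·0.408
      = 0.079864 + 0.0337955 + 0.0054264 = 0.1190859

P(L) ≈ 0.1191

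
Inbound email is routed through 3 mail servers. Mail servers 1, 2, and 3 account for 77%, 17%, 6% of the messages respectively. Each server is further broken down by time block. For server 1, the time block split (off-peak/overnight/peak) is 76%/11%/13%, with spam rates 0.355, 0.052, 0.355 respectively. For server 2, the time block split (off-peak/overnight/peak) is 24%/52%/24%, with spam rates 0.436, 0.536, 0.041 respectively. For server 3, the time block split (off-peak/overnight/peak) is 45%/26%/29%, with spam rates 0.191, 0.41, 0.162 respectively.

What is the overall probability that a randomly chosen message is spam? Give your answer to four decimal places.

P(S) ≈ 0.3289

P(S|1) = 0.76·0.355 + 0.11·0.052 + 0.13·0.355 = 0.2698 + 0.00572 + 0.04615 = 0.32167
P(S|2) = 0.24·0.436 + 0.52·0.536 + 0.24·0.041 = 0.10464 + 0.27872 + 0.00984 = 0.3932
P(S|3) = 0.45·0.191 + 0.26·0.41 + 0.29·0.162 = 0.08595 + 0.1066 + 0.04698 = 0.23953
By total probability over the outer partition,
P(S) = 0.77·0.32167 + 0.17·0.3932 + 0.06·0.23953
      = 0.2476859 + 0.066844 + 0.0143718 = 0.3289017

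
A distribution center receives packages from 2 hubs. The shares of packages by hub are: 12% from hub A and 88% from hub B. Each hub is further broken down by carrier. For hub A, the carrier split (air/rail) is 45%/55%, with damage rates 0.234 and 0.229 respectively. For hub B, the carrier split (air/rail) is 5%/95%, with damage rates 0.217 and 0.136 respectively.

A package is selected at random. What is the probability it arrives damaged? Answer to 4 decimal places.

P(D|A) = 0.45·0.234 + 0.55·0.229 = 0.1053 + 0.12595 = 0.23125
P(D|B) = 0.05·0.217 + 0.95·0.136 = 0.01085 + 0.1292 = 0.14005
By total probability over the outer partition,
P(D) = 0.12·0.23125 + 0.88·0.14005
      = 0.02775 + 0.123244 = 0.150994

P(D) ≈ 0.1510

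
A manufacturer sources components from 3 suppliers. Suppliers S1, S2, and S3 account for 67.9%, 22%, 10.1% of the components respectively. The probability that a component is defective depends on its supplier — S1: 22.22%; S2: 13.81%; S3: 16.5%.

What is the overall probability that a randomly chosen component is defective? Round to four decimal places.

0.1979

Summing over the partition,
P(D) = P(D|S1)·P(S1) + P(D|S2)·P(S2) + P(D|S3)·P(S3)
      = 0.2222·0.679 + 0.1381·0.22 + 0.165·0.101
      = 0.1508738 + 0.030382 + 0.016665 = 0.1979208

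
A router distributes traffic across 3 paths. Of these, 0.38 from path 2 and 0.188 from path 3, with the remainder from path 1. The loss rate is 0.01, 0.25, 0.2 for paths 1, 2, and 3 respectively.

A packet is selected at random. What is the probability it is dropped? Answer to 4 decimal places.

0.1369

P(1) = 1 − (0.38 + 0.188) = 0.432.
Using total probability over the partition,
P(L) = P(L|1)·P(1) + P(L|2)·P(2) + P(L|3)·P(3)
      = 0.01·0.432 + 0.25·0.38 + 0.2·0.188
      = 0.00432 + 0.095 + 0.0376 = 0.13692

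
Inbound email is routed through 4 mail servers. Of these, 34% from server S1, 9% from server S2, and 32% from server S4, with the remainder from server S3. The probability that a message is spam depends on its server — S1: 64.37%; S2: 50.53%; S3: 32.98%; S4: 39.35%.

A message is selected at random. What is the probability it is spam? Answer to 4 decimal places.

P(S) ≈ 0.4727

P(S3) = 1 − (0.34 + 0.09 + 0.32) = 0.25.
Summing over the partition,
P(S) = P(S|S1)·P(S1) + P(S|S2)·P(S2) + P(S|S3)·P(S3) + P(S|S4)·P(S4)
      = 0.6437·0.34 + 0.5053·0.09 + 0.3298·0.25 + 0.3935·0.32
      = 0.218858 + 0.045477 + 0.08245 + 0.12592 = 0.472705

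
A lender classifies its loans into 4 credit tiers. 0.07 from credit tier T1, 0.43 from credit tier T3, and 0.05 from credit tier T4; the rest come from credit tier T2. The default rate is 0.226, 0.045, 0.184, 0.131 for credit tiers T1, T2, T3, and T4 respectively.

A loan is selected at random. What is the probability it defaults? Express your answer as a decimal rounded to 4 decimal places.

P(T2) = 1 − (0.07 + 0.43 + 0.05) = 0.45.
Summing over the partition,
P(D) = P(D|T1)·P(T1) + P(D|T2)·P(T2) + P(D|T3)·P(T3) + P(D|T4)·P(T4)
      = 0.226·0.07 + 0.045·0.45 + 0.184·0.43 + 0.131·0.05
      = 0.01582 + 0.02025 + 0.07912 + 0.00655 = 0.12174

0.1217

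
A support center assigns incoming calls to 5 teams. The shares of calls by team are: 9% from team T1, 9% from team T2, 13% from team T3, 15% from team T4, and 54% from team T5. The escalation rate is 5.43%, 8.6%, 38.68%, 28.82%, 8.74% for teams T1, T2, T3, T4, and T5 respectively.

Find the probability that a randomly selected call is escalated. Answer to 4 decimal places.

Using total probability over the partition,
P(E) = P(E|T1)·P(T1) + P(E|T2)·P(T2) + P(E|T3)·P(T3) + P(E|T4)·P(T4) + P(E|T5)·P(T5)
      = 0.0543·0.09 + 0.086·0.09 + 0.3868·0.13 + 0.2882·0.15 + 0.0874·0.54
      = 0.004887 + 0.00774 + 0.050284 + 0.04323 + 0.047196 = 0.153337

P(E) ≈ 0.1533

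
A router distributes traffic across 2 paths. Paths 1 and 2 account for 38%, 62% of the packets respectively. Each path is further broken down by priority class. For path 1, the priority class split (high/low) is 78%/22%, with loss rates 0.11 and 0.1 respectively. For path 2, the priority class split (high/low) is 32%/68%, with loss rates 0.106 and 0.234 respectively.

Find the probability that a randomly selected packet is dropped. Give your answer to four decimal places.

P(L|1) = 0.78·0.11 + 0.22·0.1 = 0.0858 + 0.022 = 0.1078
P(L|2) = 0.32·0.106 + 0.68·0.234 = 0.03392 + 0.15912 = 0.19304
Then overall,
P(L) = 0.38·0.1078 + 0.62·0.19304
      = 0.040964 + 0.1196848 = 0.1606488

P(L) ≈ 0.1606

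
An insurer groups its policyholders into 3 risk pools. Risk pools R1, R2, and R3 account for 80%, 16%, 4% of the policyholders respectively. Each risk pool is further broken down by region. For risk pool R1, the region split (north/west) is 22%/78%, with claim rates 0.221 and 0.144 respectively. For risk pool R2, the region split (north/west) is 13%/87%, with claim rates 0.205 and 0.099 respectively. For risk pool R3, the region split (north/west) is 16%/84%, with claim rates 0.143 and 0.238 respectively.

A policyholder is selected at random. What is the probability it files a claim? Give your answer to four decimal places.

P(C|R1) = 0.22·0.221 + 0.78·0.144 = 0.04862 + 0.11232 = 0.16094
P(C|R2) = 0.13·0.205 + 0.87·0.099 = 0.02665 + 0.08613 = 0.11278
P(C|R3) = 0.16·0.143 + 0.84·0.238 = 0.02288 + 0.19992 = 0.2228
Then overall,
P(C) = 0.8·0.16094 + 0.16·0.11278 + 0.04·0.2228
      = 0.128752 + 0.0180448 + 0.008912 = 0.1557088

P(C) ≈ 0.1557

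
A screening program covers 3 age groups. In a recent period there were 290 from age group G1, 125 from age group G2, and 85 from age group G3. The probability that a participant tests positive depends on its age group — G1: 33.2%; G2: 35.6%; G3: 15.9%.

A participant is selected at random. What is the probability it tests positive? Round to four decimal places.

P(T) ≈ 0.3086

Total: 290 + 125 + 85 = 500.
P(G1) = 290/500 = 0.58. P(G2) = 125/500 = 0.25. P(G3) = 85/500 = 0.17.
P(T) = P(T|G1)·P(G1) + P(T|G2)·P(G2) + P(T|G3)·P(G3)
      = 0.332·0.58 + 0.356·0.25 + 0.159·0.17
      = 0.19256 + 0.089 + 0.02703 = 0.30859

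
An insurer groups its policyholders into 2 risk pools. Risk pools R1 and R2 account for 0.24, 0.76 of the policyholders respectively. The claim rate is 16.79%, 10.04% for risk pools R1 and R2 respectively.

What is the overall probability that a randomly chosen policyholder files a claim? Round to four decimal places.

0.1166

P(C) = P(C|R1)·P(R1) + P(C|R2)·P(R2)
      = 0.1679·0.24 + 0.1004·0.76
      = 0.040296 + 0.076304 = 0.1166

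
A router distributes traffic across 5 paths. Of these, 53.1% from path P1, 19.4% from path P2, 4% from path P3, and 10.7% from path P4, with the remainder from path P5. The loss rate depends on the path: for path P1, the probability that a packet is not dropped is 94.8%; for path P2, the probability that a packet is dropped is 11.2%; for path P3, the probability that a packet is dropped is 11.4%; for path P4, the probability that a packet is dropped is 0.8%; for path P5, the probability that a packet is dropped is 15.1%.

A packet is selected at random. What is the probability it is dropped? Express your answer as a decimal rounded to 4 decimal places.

P(P5) = 1 − (0.531 + 0.194 + 0.04 + 0.107) = 0.128.
P(L|P1) = 1 − 0.948 = 0.052.
Using total probability over the partition,
P(L) = P(L|P1)·P(P1) + P(L|P2)·P(P2) + P(L|P3)·P(P3) + P(L|P4)·P(P4) + P(L|P5)·P(P5)
      = 0.052·0.531 + 0.112·0.194 + 0.114·0.04 + 0.008·0.107 + 0.151·0.128
      = 0.027612 + 0.021728 + 0.00456 + 0.000856 + 0.019328 = 0.074084

0.0741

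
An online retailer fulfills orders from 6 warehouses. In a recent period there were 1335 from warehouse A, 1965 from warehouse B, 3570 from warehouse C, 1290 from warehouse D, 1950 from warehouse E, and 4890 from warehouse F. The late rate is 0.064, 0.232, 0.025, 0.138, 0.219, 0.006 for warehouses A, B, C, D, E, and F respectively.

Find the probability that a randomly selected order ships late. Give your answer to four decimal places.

0.0843

Total: 1335 + 1965 + 3570 + 1290 + 1950 + 4890 = 15000.
P(A) = 1335/15000 = 0.089. P(B) = 1965/15000 = 0.131. P(C) = 3570/15000 = 0.238. P(D) = 1290/15000 = 0.086. P(E) = 1950/15000 = 0.13. P(F) = 4890/15000 = 0.326.
P(L) = P(L|A)·P(A) + P(L|B)·P(B) + P(L|C)·P(C) + P(L|D)·P(D) + P(L|E)·P(E) + P(L|F)·P(F)
      = 0.064·0.089 + 0.232·0.131 + 0.025·0.238 + 0.138·0.086 + 0.219·0.13 + 0.006·0.326
      = 0.005696 + 0.030392 + 0.00595 + 0.011868 + 0.02847 + 0.001956 = 0.084332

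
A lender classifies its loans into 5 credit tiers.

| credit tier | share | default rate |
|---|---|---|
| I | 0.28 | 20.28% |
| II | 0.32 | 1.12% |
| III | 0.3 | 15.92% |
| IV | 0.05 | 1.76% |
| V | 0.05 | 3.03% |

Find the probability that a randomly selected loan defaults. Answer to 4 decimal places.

P(D) = P(D|I)·P(I) + P(D|II)·P(II) + P(D|III)·P(III) + P(D|IV)·P(IV) + P(D|V)·P(V)
      = 0.2028·0.28 + 0.0112·0.32 + 0.1592·0.3 + 0.0176·0.05 + 0.0303·0.05
      = 0.056784 + 0.003584 + 0.04776 + 0.00088 + 0.001515 = 0.110523

P(D) ≈ 0.1105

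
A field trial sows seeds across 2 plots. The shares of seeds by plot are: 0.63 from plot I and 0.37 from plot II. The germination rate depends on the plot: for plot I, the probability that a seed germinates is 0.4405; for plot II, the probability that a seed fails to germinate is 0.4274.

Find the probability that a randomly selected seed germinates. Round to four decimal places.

P(G|II) = 1 − 0.4274 = 0.5726.
Using total probability over the partition,
P(G) = P(G|I)·P(I) + P(G|II)·P(II)
      = 0.4405·0.63 + 0.5726·0.37
      = 0.277515 + 0.211862 = 0.489377

0.4894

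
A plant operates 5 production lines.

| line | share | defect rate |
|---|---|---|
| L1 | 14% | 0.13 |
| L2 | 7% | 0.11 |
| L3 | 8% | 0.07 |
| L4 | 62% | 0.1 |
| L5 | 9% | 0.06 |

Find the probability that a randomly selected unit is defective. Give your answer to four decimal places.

By the law of total probability,
P(D) = P(D|L1)·P(L1) + P(D|L2)·P(L2) + P(D|L3)·P(L3) + P(D|L4)·P(L4) + P(D|L5)·P(L5)
      = 0.13·0.14 + 0.11·0.07 + 0.07·0.08 + 0.1·0.62 + 0.06·0.09
      = 0.0182 + 0.0077 + 0.0056 + 0.062 + 0.0054 = 0.0989

0.0989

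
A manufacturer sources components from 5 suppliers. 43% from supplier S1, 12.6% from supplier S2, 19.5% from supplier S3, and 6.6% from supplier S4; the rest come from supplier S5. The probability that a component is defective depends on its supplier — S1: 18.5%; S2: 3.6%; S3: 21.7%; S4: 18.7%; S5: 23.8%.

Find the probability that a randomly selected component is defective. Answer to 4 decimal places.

P(S5) = 1 − (0.43 + 0.126 + 0.195 + 0.066) = 0.183.
Summing over the partition,
P(D) = P(D|S1)·P(S1) + P(D|S2)·P(S2) + P(D|S3)·P(S3) + P(D|S4)·P(S4) + P(D|S5)·P(S5)
      = 0.185·0.43 + 0.036·0.126 + 0.217·0.195 + 0.187·0.066 + 0.238·0.183
      = 0.07955 + 0.004536 + 0.042315 + 0.012342 + 0.043554 = 0.182297

0.1823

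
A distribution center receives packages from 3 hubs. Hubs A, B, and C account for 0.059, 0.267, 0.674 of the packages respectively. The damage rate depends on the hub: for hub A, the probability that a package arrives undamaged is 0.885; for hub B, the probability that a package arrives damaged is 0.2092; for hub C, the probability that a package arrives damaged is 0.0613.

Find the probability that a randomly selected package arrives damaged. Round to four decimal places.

0.1040

P(D|A) = 1 − 0.885 = 0.115.
Summing over the partition,
P(D) = P(D|A)·P(A) + P(D|B)·P(B) + P(D|C)·P(C)
      = 0.115·0.059 + 0.2092·0.267 + 0.0613·0.674
      = 0.006785 + 0.0558564 + 0.0413162 = 0.1039576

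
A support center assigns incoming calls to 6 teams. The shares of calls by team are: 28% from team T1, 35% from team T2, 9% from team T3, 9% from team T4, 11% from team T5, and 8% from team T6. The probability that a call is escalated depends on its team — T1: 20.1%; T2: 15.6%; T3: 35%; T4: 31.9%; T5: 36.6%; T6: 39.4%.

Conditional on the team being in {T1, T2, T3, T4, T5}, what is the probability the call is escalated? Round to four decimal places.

P(E|S) ≈ 0.2297

Let S = {T1, T2, T3, T4, T5}.
P(S) = 0.28 + 0.35 + 0.09 + 0.09 + 0.11 = 0.92.
P(E ∩ S) = 0.201·0.28 + 0.156·0.35 + 0.35·0.09 + 0.319·0.09 + 0.366·0.11 = 0.05628 + 0.0546 + 0.0315 + 0.02871 + 0.04026 = 0.21135.
P(E | S) = 0.21135 / 0.92 = 0.229728…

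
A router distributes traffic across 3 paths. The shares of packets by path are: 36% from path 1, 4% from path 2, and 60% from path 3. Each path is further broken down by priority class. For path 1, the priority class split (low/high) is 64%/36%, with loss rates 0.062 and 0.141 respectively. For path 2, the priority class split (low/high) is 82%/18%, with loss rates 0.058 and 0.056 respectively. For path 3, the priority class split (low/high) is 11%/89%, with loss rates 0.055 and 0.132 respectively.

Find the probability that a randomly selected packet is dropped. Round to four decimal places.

P(L|1) = 0.64·0.062 + 0.36·0.141 = 0.03968 + 0.05076 = 0.09044
P(L|2) = 0.82·0.058 + 0.18·0.056 = 0.04756 + 0.01008 = 0.05764
P(L|3) = 0.11·0.055 + 0.89·0.132 = 0.00605 + 0.11748 = 0.12353
By total probability over the outer partition,
P(L) = 0.36·0.09044 + 0.04·0.05764 + 0.6·0.12353
      = 0.0325584 + 0.0023056 + 0.074118 = 0.108982

0.1090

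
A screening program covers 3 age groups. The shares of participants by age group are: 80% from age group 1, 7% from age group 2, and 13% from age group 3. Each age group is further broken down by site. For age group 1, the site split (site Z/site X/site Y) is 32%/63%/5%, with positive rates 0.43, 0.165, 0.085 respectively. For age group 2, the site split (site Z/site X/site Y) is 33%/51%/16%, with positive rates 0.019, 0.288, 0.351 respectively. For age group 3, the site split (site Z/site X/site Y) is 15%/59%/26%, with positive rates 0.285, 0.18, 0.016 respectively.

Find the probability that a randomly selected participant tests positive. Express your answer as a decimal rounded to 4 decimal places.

P(T|1) = 0.32·0.43 + 0.63·0.165 + 0.05·0.085 = 0.1376 + 0.10395 + 0.00425 = 0.2458
P(T|2) = 0.33·0.019 + 0.51·0.288 + 0.16·0.351 = 0.00627 + 0.14688 + 0.05616 = 0.20931
P(T|3) = 0.15·0.285 + 0.59·0.18 + 0.26·0.016 = 0.04275 + 0.1062 + 0.00416 = 0.15311
Then overall,
P(T) = 0.8·0.2458 + 0.07·0.20931 + 0.13·0.15311
      = 0.19664 + 0.0146517 + 0.0199043 = 0.231196

P(T) ≈ 0.2312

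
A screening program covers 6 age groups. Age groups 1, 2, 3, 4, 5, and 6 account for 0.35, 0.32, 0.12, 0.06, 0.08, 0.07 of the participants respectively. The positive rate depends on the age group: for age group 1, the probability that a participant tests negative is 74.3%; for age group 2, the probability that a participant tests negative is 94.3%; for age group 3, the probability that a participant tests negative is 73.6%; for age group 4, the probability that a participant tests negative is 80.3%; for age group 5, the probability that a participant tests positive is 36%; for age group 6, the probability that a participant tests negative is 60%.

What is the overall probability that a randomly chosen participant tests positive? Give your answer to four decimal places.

P(T|1) = 1 − 0.743 = 0.257.
P(T|2) = 1 − 0.943 = 0.057.
P(T|3) = 1 − 0.736 = 0.264.
P(T|4) = 1 − 0.803 = 0.197.
P(T|6) = 1 − 0.6 = 0.4.
Using total probability over the partition,
P(T) = P(T|1)·P(1) + P(T|2)·P(2) + P(T|3)·P(3) + P(T|4)·P(4) + P(T|5)·P(5) + P(T|6)·P(6)
      = 0.257·0.35 + 0.057·0.32 + 0.264·0.12 + 0.197·0.06 + 0.36·0.08 + 0.4·0.07
      = 0.08995 + 0.01824 + 0.03168 + 0.01182 + 0.0288 + 0.028 = 0.20849

P(T) ≈ 0.2085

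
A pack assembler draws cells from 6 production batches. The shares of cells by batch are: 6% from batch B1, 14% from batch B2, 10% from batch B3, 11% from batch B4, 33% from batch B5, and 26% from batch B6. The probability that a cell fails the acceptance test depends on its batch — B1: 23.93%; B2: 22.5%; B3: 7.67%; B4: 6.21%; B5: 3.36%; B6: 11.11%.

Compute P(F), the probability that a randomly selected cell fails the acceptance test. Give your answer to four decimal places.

By the law of total probability,
P(F) = P(F|B1)·P(B1) + P(F|B2)·P(B2) + P(F|B3)·P(B3) + P(F|B4)·P(B4) + P(F|B5)·P(B5) + P(F|B6)·P(B6)
      = 0.2393·0.06 + 0.225·0.14 + 0.0767·0.1 + 0.0621·0.11 + 0.0336·0.33 + 0.1111·0.26
      = 0.014358 + 0.0315 + 0.00767 + 0.006831 + 0.011088 + 0.028886 = 0.100333

P(F) ≈ 0.1003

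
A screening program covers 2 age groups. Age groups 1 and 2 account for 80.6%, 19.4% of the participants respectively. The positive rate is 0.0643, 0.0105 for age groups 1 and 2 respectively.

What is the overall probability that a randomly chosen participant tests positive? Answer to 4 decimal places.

P(T) = P(T|1)·P(1) + P(T|2)·P(2)
      = 0.0643·0.806 + 0.0105·0.194
      = 0.0518258 + 0.002037 = 0.0538628

0.0539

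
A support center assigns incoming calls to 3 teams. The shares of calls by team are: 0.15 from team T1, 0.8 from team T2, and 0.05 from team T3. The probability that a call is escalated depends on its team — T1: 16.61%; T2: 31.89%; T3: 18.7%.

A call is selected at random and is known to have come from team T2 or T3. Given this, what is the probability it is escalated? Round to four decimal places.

Let S = {T2, T3}.
P(S) = 0.8 + 0.05 = 0.85.
P(E ∩ S) = 0.3189·0.8 + 0.187·0.05 = 0.25512 + 0.00935 = 0.26447.
P(E | S) = 0.26447 / 0.85 = 0.311141…

0.3111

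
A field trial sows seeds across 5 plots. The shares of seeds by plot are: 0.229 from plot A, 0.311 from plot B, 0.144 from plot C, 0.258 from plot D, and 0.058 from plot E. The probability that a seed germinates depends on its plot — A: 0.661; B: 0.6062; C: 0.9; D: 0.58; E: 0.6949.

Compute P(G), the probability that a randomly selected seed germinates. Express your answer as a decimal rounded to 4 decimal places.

P(G) = P(G|A)·P(A) + P(G|B)·P(B) + P(G|C)·P(C) + P(G|D)·P(D) + P(G|E)·P(E)
      = 0.661·0.229 + 0.6062·0.311 + 0.9·0.144 + 0.58·0.258 + 0.6949·0.058
      = 0.151369 + 0.1885282 + 0.1296 + 0.14964 + 0.0403042 = 0.6594414

P(G) ≈ 0.6594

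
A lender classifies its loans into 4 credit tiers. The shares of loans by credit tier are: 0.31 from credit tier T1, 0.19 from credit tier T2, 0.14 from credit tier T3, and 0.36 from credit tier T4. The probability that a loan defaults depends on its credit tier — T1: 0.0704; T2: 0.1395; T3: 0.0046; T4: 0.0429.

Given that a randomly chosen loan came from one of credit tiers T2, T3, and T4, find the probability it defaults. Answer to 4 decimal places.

Let S = {T2, T3, T4}.
P(S) = 0.19 + 0.14 + 0.36 = 0.69.
P(D ∩ S) = 0.1395·0.19 + 0.0046·0.14 + 0.0429·0.36 = 0.026505 + 0.000644 + 0.015444 = 0.042593.
P(D | S) = 0.042593 / 0.69 = 0.061729…

P(D|S) ≈ 0.0617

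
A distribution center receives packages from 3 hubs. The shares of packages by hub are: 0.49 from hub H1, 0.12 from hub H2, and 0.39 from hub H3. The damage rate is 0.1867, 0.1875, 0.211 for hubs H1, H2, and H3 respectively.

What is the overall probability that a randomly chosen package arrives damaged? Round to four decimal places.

P(D) = P(D|H1)·P(H1) + P(D|H2)·P(H2) + P(D|H3)·P(H3)
      = 0.1867·0.49 + 0.1875·0.12 + 0.211·0.39
      = 0.091483 + 0.0225 + 0.08229 = 0.196273

0.1963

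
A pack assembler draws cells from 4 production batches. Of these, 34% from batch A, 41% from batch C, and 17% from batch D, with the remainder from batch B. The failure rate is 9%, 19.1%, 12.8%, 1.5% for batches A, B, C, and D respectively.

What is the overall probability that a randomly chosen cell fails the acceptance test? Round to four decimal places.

P(B) = 1 − (0.34 + 0.41 + 0.17) = 0.08.
P(F) = P(F|A)·P(A) + P(F|B)·P(B) + P(F|C)·P(C) + P(F|D)·P(D)
      = 0.09·0.34 + 0.191·0.08 + 0.128·0.41 + 0.015·0.17
      = 0.0306 + 0.01528 + 0.05248 + 0.00255 = 0.10091

0.1009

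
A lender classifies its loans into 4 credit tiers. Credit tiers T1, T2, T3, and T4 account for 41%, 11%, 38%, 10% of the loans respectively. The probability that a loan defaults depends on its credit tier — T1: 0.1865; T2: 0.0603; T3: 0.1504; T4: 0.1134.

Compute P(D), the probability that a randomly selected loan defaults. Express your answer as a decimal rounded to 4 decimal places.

P(D) = P(D|T1)·P(T1) + P(D|T2)·P(T2) + P(D|T3)·P(T3) + P(D|T4)·P(T4)
      = 0.1865·0.41 + 0.0603·0.11 + 0.1504·0.38 + 0.1134·0.1
      = 0.076465 + 0.006633 + 0.057152 + 0.01134 = 0.15159

0.1516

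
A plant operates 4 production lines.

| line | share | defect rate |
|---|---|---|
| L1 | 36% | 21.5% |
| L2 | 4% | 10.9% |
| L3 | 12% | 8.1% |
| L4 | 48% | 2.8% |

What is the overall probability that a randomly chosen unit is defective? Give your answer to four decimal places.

P(D) = P(D|L1)·P(L1) + P(D|L2)·P(L2) + P(D|L3)·P(L3) + P(D|L4)·P(L4)
      = 0.215·0.36 + 0.109·0.04 + 0.081·0.12 + 0.028·0.48
      = 0.0774 + 0.00436 + 0.00972 + 0.01344 = 0.10492

P(D) ≈ 0.1049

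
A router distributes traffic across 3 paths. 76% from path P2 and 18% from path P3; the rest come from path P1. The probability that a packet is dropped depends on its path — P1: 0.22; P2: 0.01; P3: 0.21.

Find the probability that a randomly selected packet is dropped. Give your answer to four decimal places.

0.0586

P(P1) = 1 − (0.76 + 0.18) = 0.06.
Using total probability over the partition,
P(L) = P(L|P1)·P(P1) + P(L|P2)·P(P2) + P(L|P3)·P(P3)
      = 0.22·0.06 + 0.01·0.76 + 0.21·0.18
      = 0.0132 + 0.0076 + 0.0378 = 0.0586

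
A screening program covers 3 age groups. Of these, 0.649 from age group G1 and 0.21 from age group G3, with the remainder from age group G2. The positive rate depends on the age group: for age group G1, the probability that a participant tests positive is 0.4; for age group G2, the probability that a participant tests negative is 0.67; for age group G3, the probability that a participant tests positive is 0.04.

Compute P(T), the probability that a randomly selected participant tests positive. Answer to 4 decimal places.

P(G2) = 1 − (0.649 + 0.21) = 0.141.
P(T|G2) = 1 − 0.67 = 0.33.
P(T) = P(T|G1)·P(G1) + P(T|G2)·P(G2) + P(T|G3)·P(G3)
      = 0.4·0.649 + 0.33·0.141 + 0.04·0.21
      = 0.2596 + 0.04653 + 0.0084 = 0.31453

0.3145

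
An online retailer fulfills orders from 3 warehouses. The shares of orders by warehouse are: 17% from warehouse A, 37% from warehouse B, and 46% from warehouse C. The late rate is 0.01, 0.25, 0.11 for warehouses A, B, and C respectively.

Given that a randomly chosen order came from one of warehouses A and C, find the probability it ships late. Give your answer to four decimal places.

P(L|S) ≈ 0.0830

Let S = {A, C}.
P(S) = 0.17 + 0.46 = 0.63.
P(L ∩ S) = 0.01·0.17 + 0.11·0.46 = 0.0017 + 0.0506 = 0.0523.
P(L | S) = 0.0523 / 0.63 = 0.083016…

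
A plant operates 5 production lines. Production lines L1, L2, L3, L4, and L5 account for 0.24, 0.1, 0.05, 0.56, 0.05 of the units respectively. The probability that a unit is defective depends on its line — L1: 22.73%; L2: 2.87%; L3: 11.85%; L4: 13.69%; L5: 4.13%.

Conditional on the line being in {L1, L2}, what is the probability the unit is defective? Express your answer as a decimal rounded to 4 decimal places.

P(D|S) ≈ 0.1689

Let S = {L1, L2}.
P(S) = 0.24 + 0.1 = 0.34.
P(D ∩ S) = 0.2273·0.24 + 0.0287·0.1 = 0.054552 + 0.00287 = 0.057422.
P(D | S) = 0.057422 / 0.34 = 0.168888…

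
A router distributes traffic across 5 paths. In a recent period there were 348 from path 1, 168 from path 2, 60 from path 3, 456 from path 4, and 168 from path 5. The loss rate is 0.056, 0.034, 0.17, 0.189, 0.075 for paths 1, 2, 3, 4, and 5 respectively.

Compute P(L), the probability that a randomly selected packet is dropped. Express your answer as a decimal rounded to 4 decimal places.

Total: 348 + 168 + 60 + 456 + 168 = 1200.
P(1) = 348/1200 = 0.29. P(2) = 168/1200 = 0.14. P(3) = 60/1200 = 0.05. P(4) = 456/1200 = 0.38. P(5) = 168/1200 = 0.14.
P(L) = P(L|1)·P(1) + P(L|2)·P(2) + P(L|3)·P(3) + P(L|4)·P(4) + P(L|5)·P(5)
      = 0.056·0.29 + 0.034·0.14 + 0.17·0.05 + 0.189·0.38 + 0.075·0.14
      = 0.01624 + 0.00476 + 0.0085 + 0.07182 + 0.0105 = 0.11182

P(L) ≈ 0.1118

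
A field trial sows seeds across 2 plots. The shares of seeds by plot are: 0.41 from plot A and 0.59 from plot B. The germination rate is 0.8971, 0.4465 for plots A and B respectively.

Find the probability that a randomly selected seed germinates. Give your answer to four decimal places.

P(G) = P(G|A)·P(A) + P(G|B)·P(B)
      = 0.8971·0.41 + 0.4465·0.59
      = 0.367811 + 0.263435 = 0.631246

0.6312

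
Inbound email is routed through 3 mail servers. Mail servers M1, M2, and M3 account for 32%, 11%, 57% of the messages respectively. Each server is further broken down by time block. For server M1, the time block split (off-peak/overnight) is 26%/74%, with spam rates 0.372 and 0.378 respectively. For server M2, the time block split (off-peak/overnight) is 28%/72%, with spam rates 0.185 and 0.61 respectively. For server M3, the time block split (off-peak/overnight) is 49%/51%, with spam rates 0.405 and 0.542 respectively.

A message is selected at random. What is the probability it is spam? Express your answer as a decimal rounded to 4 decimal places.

P(S|M1) = 0.26·0.372 + 0.74·0.378 = 0.09672 + 0.27972 = 0.37644
P(S|M2) = 0.28·0.185 + 0.72·0.61 = 0.0518 + 0.4392 = 0.491
P(S|M3) = 0.49·0.405 + 0.51·0.542 = 0.19845 + 0.27642 = 0.47487
Then overall,
P(S) = 0.32·0.37644 + 0.11·0.491 + 0.57·0.47487
      = 0.1204608 + 0.05401 + 0.2706759 = 0.4451467

P(S) ≈ 0.4451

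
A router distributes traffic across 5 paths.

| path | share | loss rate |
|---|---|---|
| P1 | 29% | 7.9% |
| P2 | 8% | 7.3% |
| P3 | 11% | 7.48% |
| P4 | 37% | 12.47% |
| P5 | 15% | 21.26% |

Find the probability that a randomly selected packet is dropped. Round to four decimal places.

P(L) = P(L|P1)·P(P1) + P(L|P2)·P(P2) + P(L|P3)·P(P3) + P(L|P4)·P(P4) + P(L|P5)·P(P5)
      = 0.079·0.29 + 0.073·0.08 + 0.0748·0.11 + 0.1247·0.37 + 0.2126·0.15
      = 0.02291 + 0.00584 + 0.008228 + 0.046139 + 0.03189 = 0.115007

0.1150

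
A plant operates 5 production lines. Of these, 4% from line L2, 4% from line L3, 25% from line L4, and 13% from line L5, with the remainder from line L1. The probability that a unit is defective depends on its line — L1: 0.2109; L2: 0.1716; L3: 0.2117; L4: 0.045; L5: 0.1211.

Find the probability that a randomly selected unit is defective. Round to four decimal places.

P(D) ≈ 0.1562

P(L1) = 1 − (0.04 + 0.04 + 0.25 + 0.13) = 0.54.
P(D) = P(D|L1)·P(L1) + P(D|L2)·P(L2) + P(D|L3)·P(L3) + P(D|L4)·P(L4) + P(D|L5)·P(L5)
      = 0.2109·0.54 + 0.1716·0.04 + 0.2117·0.04 + 0.045·0.25 + 0.1211·0.13
      = 0.113886 + 0.006864 + 0.008468 + 0.01125 + 0.015743 = 0.156211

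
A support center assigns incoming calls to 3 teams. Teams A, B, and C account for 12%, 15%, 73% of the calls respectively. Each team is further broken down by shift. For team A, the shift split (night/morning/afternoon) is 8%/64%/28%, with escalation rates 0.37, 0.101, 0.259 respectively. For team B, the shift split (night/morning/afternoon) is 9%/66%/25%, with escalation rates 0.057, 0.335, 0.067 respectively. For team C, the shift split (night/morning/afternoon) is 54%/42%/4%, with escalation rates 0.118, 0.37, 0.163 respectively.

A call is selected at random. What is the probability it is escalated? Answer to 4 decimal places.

P(E|A) = 0.08·0.37 + 0.64·0.101 + 0.28·0.259 = 0.0296 + 0.06464 + 0.07252 = 0.16676
P(E|B) = 0.09·0.057 + 0.66·0.335 + 0.25·0.067 = 0.00513 + 0.2211 + 0.01675 = 0.24298
P(E|C) = 0.54·0.118 + 0.42·0.37 + 0.04·0.163 = 0.06372 + 0.1554 + 0.00652 = 0.22564
Then overall,
P(E) = 0.12·0.16676 + 0.15·0.24298 + 0.73·0.22564
      = 0.0200112 + 0.036447 + 0.1647172 = 0.2211754

0.2212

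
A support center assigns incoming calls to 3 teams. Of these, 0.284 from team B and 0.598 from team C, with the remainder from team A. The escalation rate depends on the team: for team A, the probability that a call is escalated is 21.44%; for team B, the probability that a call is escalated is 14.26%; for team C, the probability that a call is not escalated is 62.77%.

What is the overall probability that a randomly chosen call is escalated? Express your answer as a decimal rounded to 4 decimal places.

P(E) ≈ 0.2884

P(A) = 1 − (0.284 + 0.598) = 0.118.
P(E|C) = 1 − 0.6277 = 0.3723.
By the law of total probability,
P(E) = P(E|A)·P(A) + P(E|B)·P(B) + P(E|C)·P(C)
      = 0.2144·0.118 + 0.1426·0.284 + 0.3723·0.598
      = 0.0252992 + 0.0404984 + 0.2226354 = 0.288433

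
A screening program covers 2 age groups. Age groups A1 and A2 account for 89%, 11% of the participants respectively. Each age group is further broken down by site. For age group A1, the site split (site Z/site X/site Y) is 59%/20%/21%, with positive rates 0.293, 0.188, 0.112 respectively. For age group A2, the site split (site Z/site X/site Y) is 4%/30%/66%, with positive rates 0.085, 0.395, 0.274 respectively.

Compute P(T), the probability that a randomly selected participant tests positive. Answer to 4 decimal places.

0.2416

P(T|A1) = 0.59·0.293 + 0.2·0.188 + 0.21·0.112 = 0.17287 + 0.0376 + 0.02352 = 0.23399
P(T|A2) = 0.04·0.085 + 0.3·0.395 + 0.66·0.274 = 0.0034 + 0.1185 + 0.18084 = 0.30274
Then overall,
P(T) = 0.89·0.23399 + 0.11·0.30274
      = 0.2082511 + 0.0333014 = 0.2415525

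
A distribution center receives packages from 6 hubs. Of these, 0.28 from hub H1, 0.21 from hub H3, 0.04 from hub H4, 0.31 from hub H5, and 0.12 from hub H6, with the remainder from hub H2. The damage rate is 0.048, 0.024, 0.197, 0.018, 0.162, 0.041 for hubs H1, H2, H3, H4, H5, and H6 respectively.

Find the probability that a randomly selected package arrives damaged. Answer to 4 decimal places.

P(H2) = 1 − (0.28 + 0.21 + 0.04 + 0.31 + 0.12) = 0.04.
P(D) = P(D|H1)·P(H1) + P(D|H2)·P(H2) + P(D|H3)·P(H3) + P(D|H4)·P(H4) + P(D|H5)·P(H5) + P(D|H6)·P(H6)
      = 0.048·0.28 + 0.024·0.04 + 0.197·0.21 + 0.018·0.04 + 0.162·0.31 + 0.041·0.12
      = 0.01344 + 0.00096 + 0.04137 + 0.00072 + 0.05022 + 0.00492 = 0.11163

P(D) ≈ 0.1116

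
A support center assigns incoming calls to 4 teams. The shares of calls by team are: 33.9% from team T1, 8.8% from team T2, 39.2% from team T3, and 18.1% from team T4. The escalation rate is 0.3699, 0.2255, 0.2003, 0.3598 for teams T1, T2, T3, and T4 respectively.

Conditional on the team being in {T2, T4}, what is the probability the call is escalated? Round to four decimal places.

Let S = {T2, T4}.
P(S) = 0.088 + 0.181 = 0.269.
P(E ∩ S) = 0.2255·0.088 + 0.3598·0.181 = 0.019844 + 0.0651238 = 0.0849678.
P(E | S) = 0.0849678 / 0.269 = 0.315865…

0.3159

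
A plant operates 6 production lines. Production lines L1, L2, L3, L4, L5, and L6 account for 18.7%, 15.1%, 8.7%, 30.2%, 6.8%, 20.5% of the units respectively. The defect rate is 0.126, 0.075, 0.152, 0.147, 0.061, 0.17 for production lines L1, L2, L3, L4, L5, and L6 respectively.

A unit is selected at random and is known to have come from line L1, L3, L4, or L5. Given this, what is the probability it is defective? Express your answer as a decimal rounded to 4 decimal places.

Let S = {L1, L3, L4, L5}.
P(S) = 0.187 + 0.087 + 0.302 + 0.068 = 0.644.
P(D ∩ S) = 0.126·0.187 + 0.152·0.087 + 0.147·0.302 + 0.061·0.068 = 0.023562 + 0.013224 + 0.044394 + 0.004148 = 0.085328.
P(D | S) = 0.085328 / 0.644 = 0.132497…

P(D|S) ≈ 0.1325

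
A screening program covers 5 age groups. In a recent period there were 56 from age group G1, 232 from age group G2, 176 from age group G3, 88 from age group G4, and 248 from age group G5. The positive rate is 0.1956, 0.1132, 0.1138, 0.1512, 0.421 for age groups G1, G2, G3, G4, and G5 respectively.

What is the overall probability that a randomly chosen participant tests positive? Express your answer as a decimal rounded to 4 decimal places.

P(T) ≈ 0.2187

Total: 56 + 232 + 176 + 88 + 248 = 800.
P(G1) = 56/800 = 0.07. P(G2) = 232/800 = 0.29. P(G3) = 176/800 = 0.22. P(G4) = 88/800 = 0.11. P(G5) = 248/800 = 0.31.
P(T) = P(T|G1)·P(G1) + P(T|G2)·P(G2) + P(T|G3)·P(G3) + P(T|G4)·P(G4) + P(T|G5)·P(G5)
      = 0.1956·0.07 + 0.1132·0.29 + 0.1138·0.22 + 0.1512·0.11 + 0.421·0.31
      = 0.013692 + 0.032828 + 0.025036 + 0.016632 + 0.13051 = 0.218698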